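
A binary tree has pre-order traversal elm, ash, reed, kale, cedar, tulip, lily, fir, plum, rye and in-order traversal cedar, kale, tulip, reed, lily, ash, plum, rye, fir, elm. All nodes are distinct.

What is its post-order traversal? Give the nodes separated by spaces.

The first element of pre-order is the root; it splits in-order into left and right subtrees.
Root elm: left subtree has 9 nodes {cedar, kale, tulip, reed, lily, ash, plum, rye, fir}, right has 0 { }.
  Root ash: left subtree has 5 nodes {cedar, kale, tulip, reed, lily}, right has 3 {plum, rye, fir}.
    Root reed: left subtree has 3 nodes {cedar, kale, tulip}, right has 1 {lily}.
      Root kale: left subtree has 1 node {cedar}, right has 1 {tulip}.
    Root fir: left subtree has 2 nodes {plum, rye}, right has 0 { }.
      Root plum: left subtree has 0 nodes { }, right has 1 {rye}.

cedar tulip kale lily reed rye plum fir ash elm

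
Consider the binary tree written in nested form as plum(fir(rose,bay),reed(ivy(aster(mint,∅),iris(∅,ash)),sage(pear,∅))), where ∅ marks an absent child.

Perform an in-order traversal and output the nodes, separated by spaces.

rose fir bay plum mint aster ivy iris ash reed pear sage

In-order visits the left subtree, then the node, then the right subtree.
At plum: go left to fir.
  At fir: go left to rose.
    rose is a leaf — visit rose.
  Visit fir.
  At fir: go right to bay.
    bay is a leaf — visit bay.
Visit plum.
At plum: go right to reed.
  At reed: go left to ivy.
    At ivy: go left to aster.
      At aster: go left to mint.
        mint is a leaf — visit mint.
      Visit aster.
      At aster: no right child.
    Visit ivy.
    At ivy: go right to iris.
      At iris: no left child.
      Visit iris.
      At iris: go right to ash.
        ash is a leaf — visit ash.
  Visit reed.
  At reed: go right to sage.
    At sage: go left to pear.
      pear is a leaf — visit pear.
    Visit sage.
    At sage: no right child.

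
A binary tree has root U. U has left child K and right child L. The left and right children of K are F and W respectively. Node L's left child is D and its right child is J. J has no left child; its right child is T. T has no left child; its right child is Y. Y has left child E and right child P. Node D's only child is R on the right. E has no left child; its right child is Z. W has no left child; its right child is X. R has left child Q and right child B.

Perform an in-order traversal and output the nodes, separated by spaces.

F K W X U D Q R B L J T E Z Y P

In-order visits the left subtree, then the node, then the right subtree.
At U: go left to K.
  At K: go left to F.
    F is a leaf — visit F.
  Visit K.
  At K: go right to W.
    At W: no left child.
    Visit W.
    At W: go right to X.
      X is a leaf — visit X.
Visit U.
At U: go right to L.
  At L: go left to D.
    At D: no left child.
    Visit D.
    At D: go right to R.
      At R: go left to Q.
        Q is a leaf — visit Q.
      Visit R.
      At R: go right to B.
        B is a leaf — visit B.
  Visit L.
  At L: go right to J.
    At J: no left child.
    Visit J.
    At J: go right to T.
      At T: no left child.
      Visit T.
      At T: go right to Y.
        At Y: go left to E.
          At E: no left child.
          Visit E.
          At E: go right to Z.
            Z is a leaf — visit Z.
        Visit Y.
        At Y: go right to P.
          P is a leaf — visit P.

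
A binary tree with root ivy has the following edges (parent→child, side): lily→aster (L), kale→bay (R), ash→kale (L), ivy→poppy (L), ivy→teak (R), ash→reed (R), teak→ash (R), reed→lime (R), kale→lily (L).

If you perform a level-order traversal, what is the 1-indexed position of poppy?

Level-order visits nodes level by level from the root, left to right within each level.
Level 0: ivy
Level 1: poppy, teak
Level 2: ash
Level 3: kale, reed
Level 4: lily, bay, lime
Level 5: aster
Full level-order sequence: ivy, poppy, teak, ash, kale, reed, lily, bay, lime, aster.

2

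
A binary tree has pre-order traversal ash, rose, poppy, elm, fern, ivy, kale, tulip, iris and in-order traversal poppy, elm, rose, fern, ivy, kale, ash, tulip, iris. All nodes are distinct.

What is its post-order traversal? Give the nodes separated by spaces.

The first element of pre-order is the root; it splits in-order into left and right subtrees.
Root ash: left subtree has 6 nodes {poppy, elm, rose, fern, ivy, kale}, right has 2 {tulip, iris}.
  Root rose: left subtree has 2 nodes {poppy, elm}, right has 3 {fern, ivy, kale}.
    Root poppy: left subtree has 0 nodes { }, right has 1 {elm}.
    Root fern: left subtree has 0 nodes { }, right has 2 {ivy, kale}.
      Root ivy: left subtree has 0 nodes { }, right has 1 {kale}.
  Root tulip: left subtree has 0 nodes { }, right has 1 {iris}.

elm poppy kale ivy fern rose iris tulip ash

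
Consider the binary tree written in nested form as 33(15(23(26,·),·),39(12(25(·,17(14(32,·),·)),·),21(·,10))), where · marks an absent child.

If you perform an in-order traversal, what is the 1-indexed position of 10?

In-order visits the left subtree, then the node, then the right subtree.
At 33: go left to 15.
  At 15: go left to 23.
    At 23: go left to 26.
      26 is a leaf — visit 26.
    Visit 23.
    At 23: no right child.
  Visit 15.
  At 15: no right child.
Visit 33.
At 33: go right to 39.
  At 39: go left to 12.
    At 12: go left to 25.
      At 25: no left child.
      Visit 25.
      At 25: go right to 17.
        At 17: go left to 14.
          At 14: go left to 32.
            32 is a leaf — visit 32.
          Visit 14.
          At 14: no right child.
        Visit 17.
        At 17: no right child.
    Visit 12.
    At 12: no right child.
  Visit 39.
  At 39: go right to 21.
    At 21: no left child.
    Visit 21.
    At 21: go right to 10.
      10 is a leaf — visit 10.
Full in-order sequence: 26, 23, 15, 33, 25, 32, 14, 17, 12, 39, 21, 10.

12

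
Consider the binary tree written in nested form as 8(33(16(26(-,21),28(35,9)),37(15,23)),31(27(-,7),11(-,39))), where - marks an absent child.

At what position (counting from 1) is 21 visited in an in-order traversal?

In-order visits the left subtree, then the node, then the right subtree.
At 8: go left to 33.
  At 33: go left to 16.
    At 16: go left to 26.
      At 26: no left child.
      Visit 26.
      At 26: go right to 21.
        21 is a leaf — visit 21.
    Visit 16.
    At 16: go right to 28.
      At 28: go left to 35.
        35 is a leaf — visit 35.
      Visit 28.
      At 28: go right to 9.
        9 is a leaf — visit 9.
  Visit 33.
  At 33: go right to 37.
    At 37: go left to 15.
      15 is a leaf — visit 15.
    Visit 37.
    At 37: go right to 23.
      23 is a leaf — visit 23.
Visit 8.
At 8: go right to 31.
  At 31: go left to 27.
    At 27: no left child.
    Visit 27.
    At 27: go right to 7.
      7 is a leaf — visit 7.
  Visit 31.
  At 31: go right to 11.
    At 11: no left child.
    Visit 11.
    At 11: go right to 39.
      39 is a leaf — visit 39.
Full in-order sequence: 26, 21, 16, 35, 28, 9, 33, 15, 37, 23, 8, 27, 7, 31, 11, 39.

2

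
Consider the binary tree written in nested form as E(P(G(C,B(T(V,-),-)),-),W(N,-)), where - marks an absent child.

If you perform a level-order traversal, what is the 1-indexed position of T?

8

Level-order visits nodes level by level from the root, left to right within each level.
Level 0: E
Level 1: P, W
Level 2: G, N
Level 3: C, B
Level 4: T
Level 5: V
Full level-order sequence: E, P, W, G, N, C, B, T, V.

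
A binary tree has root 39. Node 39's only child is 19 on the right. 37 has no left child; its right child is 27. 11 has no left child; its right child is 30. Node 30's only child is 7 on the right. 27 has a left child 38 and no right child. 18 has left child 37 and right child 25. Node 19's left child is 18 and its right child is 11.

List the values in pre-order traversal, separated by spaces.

Pre-order visits the node, then its left subtree, then its right subtree.
Visit 39.
At 39: no left child.
At 39: go right to 19.
  Visit 19.
  At 19: go left to 18.
    Visit 18.
    At 18: go left to 37.
      Visit 37.
      At 37: no left child.
      At 37: go right to 27.
        Visit 27.
        At 27: go left to 38.
          38 is a leaf — visit 38.
        At 27: no right child.
    At 18: go right to 25.
      25 is a leaf — visit 25.
  At 19: go right to 11.
    Visit 11.
    At 11: no left child.
    At 11: go right to 30.
      Visit 30.
      At 30: no left child.
      At 30: go right to 7.
        7 is a leaf — visit 7.

39 19 18 37 27 38 25 11 30 7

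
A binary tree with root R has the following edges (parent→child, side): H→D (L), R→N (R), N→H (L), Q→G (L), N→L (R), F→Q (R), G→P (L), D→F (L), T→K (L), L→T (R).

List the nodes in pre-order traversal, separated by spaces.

Pre-order visits the node, then its left subtree, then its right subtree.
Visit R.
At R: no left child.
At R: go right to N.
  Visit N.
  At N: go left to H.
    Visit H.
    At H: go left to D.
      Visit D.
      At D: go left to F.
        Visit F.
        At F: no left child.
        At F: go right to Q.
          Visit Q.
          At Q: go left to G.
            Visit G.
            At G: go left to P.
              P is a leaf — visit P.
            At G: no right child.
          At Q: no right child.
      At D: no right child.
    At H: no right child.
  At N: go right to L.
    Visit L.
    At L: no left child.
    At L: go right to T.
      Visit T.
      At T: go left to K.
        K is a leaf — visit K.
      At T: no right child.

R N H D F Q G P L T K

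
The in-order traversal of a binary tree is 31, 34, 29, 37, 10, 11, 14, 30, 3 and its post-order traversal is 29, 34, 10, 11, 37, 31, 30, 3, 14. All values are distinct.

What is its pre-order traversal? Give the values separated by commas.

14, 31, 37, 34, 29, 11, 10, 3, 30

The last element of post-order is the root; it splits in-order into left and right subtrees.
Root 14: left subtree has 6 nodes {31, 34, 29, 37, 10, 11}, right has 2 {30, 3}.
  Root 31: left subtree has 0 nodes { }, right has 5 {34, 29, 37, 10, 11}.
    Root 37: left subtree has 2 nodes {34, 29}, right has 2 {10, 11}.
      Root 34: left subtree has 0 nodes { }, right has 1 {29}.
      Root 11: left subtree has 1 node {10}, right has 0 { }.
  Root 3: left subtree has 1 node {30}, right has 0 { }.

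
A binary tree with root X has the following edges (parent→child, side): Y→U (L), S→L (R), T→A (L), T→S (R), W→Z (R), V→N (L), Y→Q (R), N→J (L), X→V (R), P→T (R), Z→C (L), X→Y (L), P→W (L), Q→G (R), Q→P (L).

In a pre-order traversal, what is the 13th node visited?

G

Pre-order visits the node, then its left subtree, then its right subtree.
Visit X.
At X: go left to Y.
  Visit Y.
  At Y: go left to U.
    U is a leaf — visit U.
  At Y: go right to Q.
    Visit Q.
    At Q: go left to P.
      Visit P.
      At P: go left to W.
        Visit W.
        At W: no left child.
        At W: go right to Z.
          Visit Z.
          At Z: go left to C.
            C is a leaf — visit C.
          At Z: no right child.
      At P: go right to T.
        Visit T.
        At T: go left to A.
          A is a leaf — visit A.
        At T: go right to S.
          Visit S.
          At S: no left child.
          At S: go right to L.
            L is a leaf — visit L.
    At Q: go right to G.
      G is a leaf — visit G.
At X: go right to V.
  Visit V.
  At V: go left to N.
    Visit N.
    At N: go left to J.
      J is a leaf — visit J.
    At N: no right child.
  At V: no right child.
Full pre-order sequence: X, Y, U, Q, P, W, Z, C, T, A, S, L, G, V, N, J.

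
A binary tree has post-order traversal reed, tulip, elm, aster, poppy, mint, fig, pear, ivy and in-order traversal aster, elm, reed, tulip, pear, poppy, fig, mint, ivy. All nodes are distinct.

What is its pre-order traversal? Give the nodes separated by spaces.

ivy pear aster elm tulip reed fig poppy mint

The last element of post-order is the root; it splits in-order into left and right subtrees.
Root ivy: left subtree has 8 nodes {aster, elm, reed, tulip, pear, poppy, fig, mint}, right has 0 { }.
  Root pear: left subtree has 4 nodes {aster, elm, reed, tulip}, right has 3 {poppy, fig, mint}.
    Root aster: left subtree has 0 nodes { }, right has 3 {elm, reed, tulip}.
      Root elm: left subtree has 0 nodes { }, right has 2 {reed, tulip}.
        Root tulip: left subtree has 1 node {reed}, right has 0 { }.
    Root fig: left subtree has 1 node {poppy}, right has 1 {mint}.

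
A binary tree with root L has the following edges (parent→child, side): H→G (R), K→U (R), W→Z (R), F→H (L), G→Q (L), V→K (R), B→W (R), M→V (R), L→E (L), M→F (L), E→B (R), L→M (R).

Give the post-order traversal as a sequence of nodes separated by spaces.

Post-order visits the left subtree, then the right subtree, then the node.
At L: go left to E.
  At E: no left child.
  At E: go right to B.
    At B: no left child.
    At B: go right to W.
      At W: no left child.
      At W: go right to Z.
        Z is a leaf — visit Z.
      Visit W.
    Visit B.
  Visit E.
At L: go right to M.
  At M: go left to F.
    At F: go left to H.
      At H: no left child.
      At H: go right to G.
        At G: go left to Q.
          Q is a leaf — visit Q.
        At G: no right child.
        Visit G.
      Visit H.
    At F: no right child.
    Visit F.
  At M: go right to V.
    At V: no left child.
    At V: go right to K.
      At K: no left child.
      At K: go right to U.
        U is a leaf — visit U.
      Visit K.
    Visit V.
  Visit M.
Visit L.

Z W B E Q G H F U K V M L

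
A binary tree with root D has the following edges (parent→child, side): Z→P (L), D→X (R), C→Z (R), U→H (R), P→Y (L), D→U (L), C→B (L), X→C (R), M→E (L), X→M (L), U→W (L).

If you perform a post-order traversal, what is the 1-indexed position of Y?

7

Post-order visits the left subtree, then the right subtree, then the node.
At D: go left to U.
  At U: go left to W.
    W is a leaf — visit W.
  At U: go right to H.
    H is a leaf — visit H.
  Visit U.
At D: go right to X.
  At X: go left to M.
    At M: go left to E.
      E is a leaf — visit E.
    At M: no right child.
    Visit M.
  At X: go right to C.
    At C: go left to B.
      B is a leaf — visit B.
    At C: go right to Z.
      At Z: go left to P.
        At P: go left to Y.
          Y is a leaf — visit Y.
        At P: no right child.
        Visit P.
      At Z: no right child.
      Visit Z.
    Visit C.
  Visit X.
Visit D.
Full post-order sequence: W, H, U, E, M, B, Y, P, Z, C, X, D.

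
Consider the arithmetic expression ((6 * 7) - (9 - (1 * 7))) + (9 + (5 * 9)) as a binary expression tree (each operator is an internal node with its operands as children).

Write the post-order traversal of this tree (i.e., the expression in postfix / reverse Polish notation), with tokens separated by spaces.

Post-order on an expression tree gives postfix notation: for each operator, emit left operand, right operand, then the operator.

6 7 * 9 1 7 * - - 9 5 9 * + +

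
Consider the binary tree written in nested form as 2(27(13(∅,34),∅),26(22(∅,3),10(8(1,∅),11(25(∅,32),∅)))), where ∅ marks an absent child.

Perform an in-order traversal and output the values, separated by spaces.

In-order visits the left subtree, then the node, then the right subtree.
At 2: go left to 27.
  At 27: go left to 13.
    At 13: no left child.
    Visit 13.
    At 13: go right to 34.
      34 is a leaf — visit 34.
  Visit 27.
  At 27: no right child.
Visit 2.
At 2: go right to 26.
  At 26: go left to 22.
    At 22: no left child.
    Visit 22.
    At 22: go right to 3.
      3 is a leaf — visit 3.
  Visit 26.
  At 26: go right to 10.
    At 10: go left to 8.
      At 8: go left to 1.
        1 is a leaf — visit 1.
      Visit 8.
      At 8: no right child.
    Visit 10.
    At 10: go right to 11.
      At 11: go left to 25.
        At 25: no left child.
        Visit 25.
        At 25: go right to 32.
          32 is a leaf — visit 32.
      Visit 11.
      At 11: no right child.

13 34 27 2 22 3 26 1 8 10 25 32 11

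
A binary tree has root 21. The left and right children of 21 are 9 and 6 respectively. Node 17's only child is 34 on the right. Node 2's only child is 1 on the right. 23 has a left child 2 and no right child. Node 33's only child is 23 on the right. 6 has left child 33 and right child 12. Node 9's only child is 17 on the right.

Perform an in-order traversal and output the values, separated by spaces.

In-order visits the left subtree, then the node, then the right subtree.
At 21: go left to 9.
  At 9: no left child.
  Visit 9.
  At 9: go right to 17.
    At 17: no left child.
    Visit 17.
    At 17: go right to 34.
      34 is a leaf — visit 34.
Visit 21.
At 21: go right to 6.
  At 6: go left to 33.
    At 33: no left child.
    Visit 33.
    At 33: go right to 23.
      At 23: go left to 2.
        At 2: no left child.
        Visit 2.
        At 2: go right to 1.
          1 is a leaf — visit 1.
      Visit 23.
      At 23: no right child.
  Visit 6.
  At 6: go right to 12.
    12 is a leaf — visit 12.

9 17 34 21 33 2 1 23 6 12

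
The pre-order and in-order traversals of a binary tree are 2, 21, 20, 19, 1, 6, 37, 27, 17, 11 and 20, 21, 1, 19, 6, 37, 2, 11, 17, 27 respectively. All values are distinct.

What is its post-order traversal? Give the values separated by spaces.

20 1 37 6 19 21 11 17 27 2

The first element of pre-order is the root; it splits in-order into left and right subtrees.
Root 2: left subtree has 6 nodes {20, 21, 1, 19, 6, 37}, right has 3 {11, 17, 27}.
  Root 21: left subtree has 1 node {20}, right has 4 {1, 19, 6, 37}.
    Root 19: left subtree has 1 node {1}, right has 2 {6, 37}.
      Root 6: left subtree has 0 nodes { }, right has 1 {37}.
  Root 27: left subtree has 2 nodes {11, 17}, right has 0 { }.
    Root 17: left subtree has 1 node {11}, right has 0 { }.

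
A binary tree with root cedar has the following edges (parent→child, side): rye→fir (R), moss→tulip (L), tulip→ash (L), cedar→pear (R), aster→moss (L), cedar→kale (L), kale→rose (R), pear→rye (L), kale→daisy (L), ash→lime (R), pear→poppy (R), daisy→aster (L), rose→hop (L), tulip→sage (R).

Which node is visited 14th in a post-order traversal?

Post-order visits the left subtree, then the right subtree, then the node.
At cedar: go left to kale.
  At kale: go left to daisy.
    At daisy: go left to aster.
      At aster: go left to moss.
        At moss: go left to tulip.
          At tulip: go left to ash.
            At ash: no left child.
            At ash: go right to lime.
              lime is a leaf — visit lime.
            Visit ash.
          At tulip: go right to sage.
            sage is a leaf — visit sage.
          Visit tulip.
        At moss: no right child.
        Visit moss.
      At aster: no right child.
      Visit aster.
    At daisy: no right child.
    Visit daisy.
  At kale: go right to rose.
    At rose: go left to hop.
      hop is a leaf — visit hop.
    At rose: no right child.
    Visit rose.
  Visit kale.
At cedar: go right to pear.
  At pear: go left to rye.
    At rye: no left child.
    At rye: go right to fir.
      fir is a leaf — visit fir.
    Visit rye.
  At pear: go right to poppy.
    poppy is a leaf — visit poppy.
  Visit pear.
Visit cedar.
Full post-order sequence: lime, ash, sage, tulip, moss, aster, daisy, hop, rose, kale, fir, rye, poppy, pear, cedar.

pear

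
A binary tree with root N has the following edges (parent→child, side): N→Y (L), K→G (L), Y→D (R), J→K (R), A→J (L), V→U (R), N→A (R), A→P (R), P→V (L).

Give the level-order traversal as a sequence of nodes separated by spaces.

N Y A D J P K V G U

Level-order visits nodes level by level from the root, left to right within each level.
Level 0: N
Level 1: Y, A
Level 2: D, J, P
Level 3: K, V
Level 4: G, U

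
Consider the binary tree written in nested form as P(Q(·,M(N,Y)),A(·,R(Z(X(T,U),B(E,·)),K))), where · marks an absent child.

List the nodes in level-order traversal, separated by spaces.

Level-order visits nodes level by level from the root, left to right within each level.
Level 0: P
Level 1: Q, A
Level 2: M, R
Level 3: N, Y, Z, K
Level 4: X, B
Level 5: T, U, E

P Q A M R N Y Z K X B T U E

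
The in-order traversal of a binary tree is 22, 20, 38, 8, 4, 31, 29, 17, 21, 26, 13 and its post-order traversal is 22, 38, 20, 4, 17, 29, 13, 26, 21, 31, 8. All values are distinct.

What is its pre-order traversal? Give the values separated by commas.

The last element of post-order is the root; it splits in-order into left and right subtrees.
Root 8: left subtree has 3 nodes {22, 20, 38}, right has 7 {4, 31, 29, 17, 21, 26, 13}.
  Root 20: left subtree has 1 node {22}, right has 1 {38}.
  Root 31: left subtree has 1 node {4}, right has 5 {29, 17, 21, 26, 13}.
    Root 21: left subtree has 2 nodes {29, 17}, right has 2 {26, 13}.
      Root 29: left subtree has 0 nodes { }, right has 1 {17}.
      Root 26: left subtree has 0 nodes { }, right has 1 {13}.

8, 20, 22, 38, 31, 4, 21, 29, 17, 26, 13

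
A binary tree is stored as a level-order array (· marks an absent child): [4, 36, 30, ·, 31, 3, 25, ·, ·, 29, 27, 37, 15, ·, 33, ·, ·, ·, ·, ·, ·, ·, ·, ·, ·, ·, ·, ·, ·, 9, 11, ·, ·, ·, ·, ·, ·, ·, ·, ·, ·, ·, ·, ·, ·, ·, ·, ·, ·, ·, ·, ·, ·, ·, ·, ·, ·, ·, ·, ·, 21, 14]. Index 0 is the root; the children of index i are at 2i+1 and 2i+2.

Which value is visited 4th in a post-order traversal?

Post-order visits the left subtree, then the right subtree, then the node.
At 4: go left to 36.
  At 36: no left child.
  At 36: go right to 31.
    At 31: go left to 29.
      29 is a leaf — visit 29.
    At 31: go right to 27.
      27 is a leaf — visit 27.
    Visit 31.
  Visit 36.
At 4: go right to 30.
  At 30: go left to 3.
    At 3: go left to 37.
      37 is a leaf — visit 37.
    At 3: go right to 15.
      15 is a leaf — visit 15.
    Visit 3.
  At 30: go right to 25.
    At 25: no left child.
    At 25: go right to 33.
      At 33: go left to 9.
        At 9: no left child.
        At 9: go right to 21.
          21 is a leaf — visit 21.
        Visit 9.
      At 33: go right to 11.
        At 11: go left to 14.
          14 is a leaf — visit 14.
        At 11: no right child.
        Visit 11.
      Visit 33.
    Visit 25.
  Visit 30.
Visit 4.
Full post-order sequence: 29, 27, 31, 36, 37, 15, 3, 21, 9, 14, 11, 33, 25, 30, 4.

36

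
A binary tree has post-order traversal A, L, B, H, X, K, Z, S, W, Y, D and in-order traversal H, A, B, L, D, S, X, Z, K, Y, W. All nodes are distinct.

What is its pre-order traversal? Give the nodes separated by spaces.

D H B A L Y S Z X K W

The last element of post-order is the root; it splits in-order into left and right subtrees.
Root D: left subtree has 4 nodes {H, A, B, L}, right has 6 {S, X, Z, K, Y, W}.
  Root H: left subtree has 0 nodes { }, right has 3 {A, B, L}.
    Root B: left subtree has 1 node {A}, right has 1 {L}.
  Root Y: left subtree has 4 nodes {S, X, Z, K}, right has 1 {W}.
    Root S: left subtree has 0 nodes { }, right has 3 {X, Z, K}.
      Root Z: left subtree has 1 node {X}, right has 1 {K}.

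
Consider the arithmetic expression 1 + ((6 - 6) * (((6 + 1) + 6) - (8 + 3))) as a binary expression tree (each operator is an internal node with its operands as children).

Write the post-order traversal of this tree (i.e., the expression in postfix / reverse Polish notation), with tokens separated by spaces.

Post-order on an expression tree gives postfix notation: for each operator, emit left operand, right operand, then the operator.

1 6 6 - 6 1 + 6 + 8 3 + - * +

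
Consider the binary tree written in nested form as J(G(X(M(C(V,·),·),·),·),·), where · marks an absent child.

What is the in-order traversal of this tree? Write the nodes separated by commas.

In-order visits the left subtree, then the node, then the right subtree.
At J: go left to G.
  At G: go left to X.
    At X: go left to M.
      At M: go left to C.
        At C: go left to V.
          V is a leaf — visit V.
        Visit C.
        At C: no right child.
      Visit M.
      At M: no right child.
    Visit X.
    At X: no right child.
  Visit G.
  At G: no right child.
Visit J.
At J: no right child.

V, C, M, X, G, J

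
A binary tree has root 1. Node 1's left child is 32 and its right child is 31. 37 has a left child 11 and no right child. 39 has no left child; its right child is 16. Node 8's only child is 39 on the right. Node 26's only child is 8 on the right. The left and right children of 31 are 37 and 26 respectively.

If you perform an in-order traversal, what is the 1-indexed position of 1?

2

In-order visits the left subtree, then the node, then the right subtree.
At 1: go left to 32.
  32 is a leaf — visit 32.
Visit 1.
At 1: go right to 31.
  At 31: go left to 37.
    At 37: go left to 11.
      11 is a leaf — visit 11.
    Visit 37.
    At 37: no right child.
  Visit 31.
  At 31: go right to 26.
    At 26: no left child.
    Visit 26.
    At 26: go right to 8.
      At 8: no left child.
      Visit 8.
      At 8: go right to 39.
        At 39: no left child.
        Visit 39.
        At 39: go right to 16.
          16 is a leaf — visit 16.
Full in-order sequence: 32, 1, 11, 37, 31, 26, 8, 39, 16.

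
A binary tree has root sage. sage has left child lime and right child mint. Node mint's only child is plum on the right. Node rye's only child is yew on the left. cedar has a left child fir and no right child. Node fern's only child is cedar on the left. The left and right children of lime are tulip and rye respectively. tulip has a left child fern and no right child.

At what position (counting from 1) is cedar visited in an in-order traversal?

2

In-order visits the left subtree, then the node, then the right subtree.
At sage: go left to lime.
  At lime: go left to tulip.
    At tulip: go left to fern.
      At fern: go left to cedar.
        At cedar: go left to fir.
          fir is a leaf — visit fir.
        Visit cedar.
        At cedar: no right child.
      Visit fern.
      At fern: no right child.
    Visit tulip.
    At tulip: no right child.
  Visit lime.
  At lime: go right to rye.
    At rye: go left to yew.
      yew is a leaf — visit yew.
    Visit rye.
    At rye: no right child.
Visit sage.
At sage: go right to mint.
  At mint: no left child.
  Visit mint.
  At mint: go right to plum.
    plum is a leaf — visit plum.
Full in-order sequence: fir, cedar, fern, tulip, lime, yew, rye, sage, mint, plum.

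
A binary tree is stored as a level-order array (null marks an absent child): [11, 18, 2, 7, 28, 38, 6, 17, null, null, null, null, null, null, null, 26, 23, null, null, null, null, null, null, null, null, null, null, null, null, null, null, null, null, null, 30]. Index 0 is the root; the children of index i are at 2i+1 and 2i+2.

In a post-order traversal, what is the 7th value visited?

18

Post-order visits the left subtree, then the right subtree, then the node.
At 11: go left to 18.
  At 18: go left to 7.
    At 7: go left to 17.
      At 17: go left to 26.
        26 is a leaf — visit 26.
      At 17: go right to 23.
        At 23: no left child.
        At 23: go right to 30.
          30 is a leaf — visit 30.
        Visit 23.
      Visit 17.
    At 7: no right child.
    Visit 7.
  At 18: go right to 28.
    28 is a leaf — visit 28.
  Visit 18.
At 11: go right to 2.
  At 2: go left to 38.
    38 is a leaf — visit 38.
  At 2: go right to 6.
    6 is a leaf — visit 6.
  Visit 2.
Visit 11.
Full post-order sequence: 26, 30, 23, 17, 7, 28, 18, 38, 6, 2, 11.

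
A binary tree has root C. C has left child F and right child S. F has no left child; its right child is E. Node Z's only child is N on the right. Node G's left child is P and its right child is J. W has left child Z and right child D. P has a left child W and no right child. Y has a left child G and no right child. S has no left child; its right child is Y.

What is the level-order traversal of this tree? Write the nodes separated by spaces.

C F S E Y G P J W Z D N

Level-order visits nodes level by level from the root, left to right within each level.
Level 0: C
Level 1: F, S
Level 2: E, Y
Level 3: G
Level 4: P, J
Level 5: W
Level 6: Z, D
Level 7: N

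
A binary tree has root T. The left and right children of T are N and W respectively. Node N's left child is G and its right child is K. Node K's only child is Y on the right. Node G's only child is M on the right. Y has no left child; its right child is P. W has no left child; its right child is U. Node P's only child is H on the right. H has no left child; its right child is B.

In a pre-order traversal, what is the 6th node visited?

Y

Pre-order visits the node, then its left subtree, then its right subtree.
Visit T.
At T: go left to N.
  Visit N.
  At N: go left to G.
    Visit G.
    At G: no left child.
    At G: go right to M.
      M is a leaf — visit M.
  At N: go right to K.
    Visit K.
    At K: no left child.
    At K: go right to Y.
      Visit Y.
      At Y: no left child.
      At Y: go right to P.
        Visit P.
        At P: no left child.
        At P: go right to H.
          Visit H.
          At H: no left child.
          At H: go right to B.
            B is a leaf — visit B.
At T: go right to W.
  Visit W.
  At W: no left child.
  At W: go right to U.
    U is a leaf — visit U.
Full pre-order sequence: T, N, G, M, K, Y, P, H, B, W, U.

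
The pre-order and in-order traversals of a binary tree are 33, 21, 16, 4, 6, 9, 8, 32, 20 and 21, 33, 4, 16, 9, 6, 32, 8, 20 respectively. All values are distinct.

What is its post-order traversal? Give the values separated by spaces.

21 4 9 32 20 8 6 16 33

The first element of pre-order is the root; it splits in-order into left and right subtrees.
Root 33: left subtree has 1 node {21}, right has 7 {4, 16, 9, 6, 32, 8, 20}.
  Root 16: left subtree has 1 node {4}, right has 5 {9, 6, 32, 8, 20}.
    Root 6: left subtree has 1 node {9}, right has 3 {32, 8, 20}.
      Root 8: left subtree has 1 node {32}, right has 1 {20}.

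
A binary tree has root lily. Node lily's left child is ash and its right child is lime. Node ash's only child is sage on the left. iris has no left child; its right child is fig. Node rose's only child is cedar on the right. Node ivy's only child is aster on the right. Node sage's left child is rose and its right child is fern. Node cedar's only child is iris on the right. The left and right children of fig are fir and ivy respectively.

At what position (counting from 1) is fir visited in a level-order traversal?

10

Level-order visits nodes level by level from the root, left to right within each level.
Level 0: lily
Level 1: ash, lime
Level 2: sage
Level 3: rose, fern
Level 4: cedar
Level 5: iris
Level 6: fig
Level 7: fir, ivy
Level 8: aster
Full level-order sequence: lily, ash, lime, sage, rose, fern, cedar, iris, fig, fir, ivy, aster.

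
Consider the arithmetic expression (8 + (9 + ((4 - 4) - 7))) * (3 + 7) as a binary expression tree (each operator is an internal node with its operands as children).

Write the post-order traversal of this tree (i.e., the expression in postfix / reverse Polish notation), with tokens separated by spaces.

Post-order on an expression tree gives postfix notation: for each operator, emit left operand, right operand, then the operator.

8 9 4 4 - 7 - + + 3 7 + *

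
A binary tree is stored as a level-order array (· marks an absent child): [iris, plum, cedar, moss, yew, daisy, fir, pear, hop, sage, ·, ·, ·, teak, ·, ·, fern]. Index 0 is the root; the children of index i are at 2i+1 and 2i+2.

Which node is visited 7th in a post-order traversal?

plum

Post-order visits the left subtree, then the right subtree, then the node.
At iris: go left to plum.
  At plum: go left to moss.
    At moss: go left to pear.
      At pear: no left child.
      At pear: go right to fern.
        fern is a leaf — visit fern.
      Visit pear.
    At moss: go right to hop.
      hop is a leaf — visit hop.
    Visit moss.
  At plum: go right to yew.
    At yew: go left to sage.
      sage is a leaf — visit sage.
    At yew: no right child.
    Visit yew.
  Visit plum.
At iris: go right to cedar.
  At cedar: go left to daisy.
    daisy is a leaf — visit daisy.
  At cedar: go right to fir.
    At fir: go left to teak.
      teak is a leaf — visit teak.
    At fir: no right child.
    Visit fir.
  Visit cedar.
Visit iris.
Full post-order sequence: fern, pear, hop, moss, sage, yew, plum, daisy, teak, fir, cedar, iris.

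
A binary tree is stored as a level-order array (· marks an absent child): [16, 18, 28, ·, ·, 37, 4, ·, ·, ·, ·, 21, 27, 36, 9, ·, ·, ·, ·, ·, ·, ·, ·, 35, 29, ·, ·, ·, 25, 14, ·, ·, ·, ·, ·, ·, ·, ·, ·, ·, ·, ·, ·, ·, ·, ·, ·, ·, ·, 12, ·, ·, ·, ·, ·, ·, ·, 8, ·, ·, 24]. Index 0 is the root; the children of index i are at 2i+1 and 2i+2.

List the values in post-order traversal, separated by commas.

Post-order visits the left subtree, then the right subtree, then the node.
At 16: go left to 18.
  18 is a leaf — visit 18.
At 16: go right to 28.
  At 28: go left to 37.
    At 37: go left to 21.
      At 21: go left to 35.
        35 is a leaf — visit 35.
      At 21: go right to 29.
        At 29: go left to 12.
          12 is a leaf — visit 12.
        At 29: no right child.
        Visit 29.
      Visit 21.
    At 37: go right to 27.
      27 is a leaf — visit 27.
    Visit 37.
  At 28: go right to 4.
    At 4: go left to 36.
      At 36: no left child.
      At 36: go right to 25.
        At 25: go left to 8.
          8 is a leaf — visit 8.
        At 25: no right child.
        Visit 25.
      Visit 36.
    At 4: go right to 9.
      At 9: go left to 14.
        At 14: no left child.
        At 14: go right to 24.
          24 is a leaf — visit 24.
        Visit 14.
      At 9: no right child.
      Visit 9.
    Visit 4.
  Visit 28.
Visit 16.

18, 35, 12, 29, 21, 27, 37, 8, 25, 36, 24, 14, 9, 4, 28, 16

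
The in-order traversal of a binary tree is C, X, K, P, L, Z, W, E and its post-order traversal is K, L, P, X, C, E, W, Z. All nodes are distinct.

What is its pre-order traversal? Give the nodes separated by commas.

The last element of post-order is the root; it splits in-order into left and right subtrees.
Root Z: left subtree has 5 nodes {C, X, K, P, L}, right has 2 {W, E}.
  Root C: left subtree has 0 nodes { }, right has 4 {X, K, P, L}.
    Root X: left subtree has 0 nodes { }, right has 3 {K, P, L}.
      Root P: left subtree has 1 node {K}, right has 1 {L}.
  Root W: left subtree has 0 nodes { }, right has 1 {E}.

Z, C, X, P, K, L, W, E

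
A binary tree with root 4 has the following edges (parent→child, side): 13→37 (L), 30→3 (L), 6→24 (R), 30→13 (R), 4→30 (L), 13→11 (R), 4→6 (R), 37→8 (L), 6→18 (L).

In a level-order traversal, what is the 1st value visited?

4

Level-order visits nodes level by level from the root, left to right within each level.
Level 0: 4
Level 1: 30, 6
Level 2: 3, 13, 18, 24
Level 3: 37, 11
Level 4: 8
Full level-order sequence: 4, 30, 6, 3, 13, 18, 24, 37, 11, 8.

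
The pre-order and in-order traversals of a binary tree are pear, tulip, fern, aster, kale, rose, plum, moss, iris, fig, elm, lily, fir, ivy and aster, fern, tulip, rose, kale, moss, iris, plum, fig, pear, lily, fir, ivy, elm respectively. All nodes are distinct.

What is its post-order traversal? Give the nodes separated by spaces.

aster fern rose iris moss fig plum kale tulip ivy fir lily elm pear

The first element of pre-order is the root; it splits in-order into left and right subtrees.
Root pear: left subtree has 9 nodes {aster, fern, tulip, rose, kale, moss, iris, plum, fig}, right has 4 {lily, fir, ivy, elm}.
  Root tulip: left subtree has 2 nodes {aster, fern}, right has 6 {rose, kale, moss, iris, plum, fig}.
    Root fern: left subtree has 1 node {aster}, right has 0 { }.
    Root kale: left subtree has 1 node {rose}, right has 4 {moss, iris, plum, fig}.
      Root plum: left subtree has 2 nodes {moss, iris}, right has 1 {fig}.
        Root moss: left subtree has 0 nodes { }, right has 1 {iris}.
  Root elm: left subtree has 3 nodes {lily, fir, ivy}, right has 0 { }.
    Root lily: left subtree has 0 nodes { }, right has 2 {fir, ivy}.
      Root fir: left subtree has 0 nodes { }, right has 1 {ivy}.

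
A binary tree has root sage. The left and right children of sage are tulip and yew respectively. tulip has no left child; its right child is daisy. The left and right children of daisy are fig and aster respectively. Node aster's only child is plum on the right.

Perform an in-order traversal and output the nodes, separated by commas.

In-order visits the left subtree, then the node, then the right subtree.
At sage: go left to tulip.
  At tulip: no left child.
  Visit tulip.
  At tulip: go right to daisy.
    At daisy: go left to fig.
      fig is a leaf — visit fig.
    Visit daisy.
    At daisy: go right to aster.
      At aster: no left child.
      Visit aster.
      At aster: go right to plum.
        plum is a leaf — visit plum.
Visit sage.
At sage: go right to yew.
  yew is a leaf — visit yew.

tulip, fig, daisy, aster, plum, sage, yew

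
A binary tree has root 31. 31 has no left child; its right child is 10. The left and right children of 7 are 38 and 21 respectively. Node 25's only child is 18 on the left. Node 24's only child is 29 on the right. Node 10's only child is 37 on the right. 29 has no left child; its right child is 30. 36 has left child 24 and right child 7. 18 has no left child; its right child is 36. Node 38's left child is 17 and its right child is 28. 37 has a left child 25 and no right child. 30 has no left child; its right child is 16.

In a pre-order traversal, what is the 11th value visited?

Pre-order visits the node, then its left subtree, then its right subtree.
Visit 31.
At 31: no left child.
At 31: go right to 10.
  Visit 10.
  At 10: no left child.
  At 10: go right to 37.
    Visit 37.
    At 37: go left to 25.
      Visit 25.
      At 25: go left to 18.
        Visit 18.
        At 18: no left child.
        At 18: go right to 36.
          Visit 36.
          At 36: go left to 24.
            Visit 24.
            At 24: no left child.
            At 24: go right to 29.
              Visit 29.
              At 29: no left child.
              At 29: go right to 30.
                Visit 30.
                At 30: no left child.
                At 30: go right to 16.
                  16 is a leaf — visit 16.
          At 36: go right to 7.
            Visit 7.
            At 7: go left to 38.
              Visit 38.
              At 38: go left to 17.
                17 is a leaf — visit 17.
              At 38: go right to 28.
                28 is a leaf — visit 28.
            At 7: go right to 21.
              21 is a leaf — visit 21.
      At 25: no right child.
    At 37: no right child.
Full pre-order sequence: 31, 10, 37, 25, 18, 36, 24, 29, 30, 16, 7, 38, 17, 28, 21.

7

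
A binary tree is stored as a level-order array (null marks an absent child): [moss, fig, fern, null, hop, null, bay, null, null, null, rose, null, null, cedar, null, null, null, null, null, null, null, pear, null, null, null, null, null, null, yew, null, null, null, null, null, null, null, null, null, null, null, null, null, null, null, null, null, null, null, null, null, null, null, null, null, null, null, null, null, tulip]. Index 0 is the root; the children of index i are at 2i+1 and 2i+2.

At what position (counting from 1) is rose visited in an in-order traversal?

In-order visits the left subtree, then the node, then the right subtree.
At moss: go left to fig.
  At fig: no left child.
  Visit fig.
  At fig: go right to hop.
    At hop: no left child.
    Visit hop.
    At hop: go right to rose.
      At rose: go left to pear.
        pear is a leaf — visit pear.
      Visit rose.
      At rose: no right child.
Visit moss.
At moss: go right to fern.
  At fern: no left child.
  Visit fern.
  At fern: go right to bay.
    At bay: go left to cedar.
      At cedar: no left child.
      Visit cedar.
      At cedar: go right to yew.
        At yew: no left child.
        Visit yew.
        At yew: go right to tulip.
          tulip is a leaf — visit tulip.
    Visit bay.
    At bay: no right child.
Full in-order sequence: fig, hop, pear, rose, moss, fern, cedar, yew, tulip, bay.

4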